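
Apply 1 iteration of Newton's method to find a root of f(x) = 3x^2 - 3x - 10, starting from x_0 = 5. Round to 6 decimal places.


Newton's method: x_(n+1) = x_n - f(x_n)/f'(x_n)
f(x) = 3x^2 - 3x - 10
f'(x) = 6x - 3

Iteration 1:
  f(5.000000) = 50.000000
  f'(5.000000) = 27.000000
  x_1 = 5.000000 - (50.000000)/(27.000000) = 3.148148

x_1 = 3.148148


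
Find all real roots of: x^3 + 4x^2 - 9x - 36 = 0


Let p(x) = x^3 + 4x^2 - 9x - 36. By the rational root theorem (leading coefficient 1), any rational root is an integer divisor of 36: try ±1, ±2, ... in turn.
Test x = 1: value = -40 ≠ 0.
Test x = -1: value = -24 ≠ 0.
Test x = 2: value = -30 ≠ 0.
Test x = -2: value = -10 ≠ 0.
Test x = 3: value = 0 ✓, so (x - 3) is a factor.
Synthetic division by (x - 3): bring down 1; 1(3) + 4 = 7; 7(3) - 9 = 12; 12(3) - 36 = 0 → quotient x^2 + 7x + 12, remainder 0.
Solve the quadratic x^2 + 7x + 12 = 0: discriminant = 7^2 - 4(1)(12) = 49 - 48 = 1.
sqrt(1) = 1, so x = (-7 ± 1)/2: x = -3 or x = -4.

x = -4, x = -3, x = 3


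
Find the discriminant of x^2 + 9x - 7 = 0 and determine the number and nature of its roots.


For ax^2 + bx + c = 0, discriminant D = b^2 - 4ac
Here a = 1, b = 9, c = -7
D = (9)^2 - 4(1)(-7) = 81 + 28 = 109

D = 109 > 0 but not a perfect square
The equation has 2 distinct real irrational roots.

Discriminant = 109, 2 distinct real irrational roots


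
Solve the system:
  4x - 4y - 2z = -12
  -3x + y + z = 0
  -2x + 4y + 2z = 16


Using Cramer's rule. Expand each determinant along the first row.
D  = 4*[1*2 - 1*4] - (-4)*[(-3)*2 - 1*(-2)] + (-2)*[(-3)*4 - 1*(-2)]
  = 4*(-2) - (-4)*(-4) + (-2)*(-10) = -4
Dx = (-12)*[1*2 - 1*4] - (-4)*[0*2 - 1*16] + (-2)*[0*4 - 1*16]
  = (-12)*(-2) - (-4)*(-16) + (-2)*(-16) = -8
Dy = 4*[0*2 - 1*16] - (-12)*[(-3)*2 - 1*(-2)] + (-2)*[(-3)*16 - 0*(-2)]
  = 4*(-16) - (-12)*(-4) + (-2)*(-48) = -16
Dz = 4*[1*16 - 0*4] - (-4)*[(-3)*16 - 0*(-2)] + (-12)*[(-3)*4 - 1*(-2)]
  = 4*(16) - (-4)*(-48) + (-12)*(-10) = -8
x = Dx/D = -8/-4 = 2, y = Dy/D = -16/-4 = 4, z = Dz/D = -8/-4 = 2
Check eq1: (4)(2) + (-4)(4) + (-2)(2) = -12 = -12 ✓
Check eq2: (-3)(2) + (1)(4) + (1)(2) = 0 = 0 ✓
Check eq3: (-2)(2) + (4)(4) + (2)(2) = 16 = 16 ✓

x = 2, y = 4, z = 2


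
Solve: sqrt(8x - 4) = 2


Square both sides: 8x - 4 = 2^2 = 4
8x = 4 + 4 = 8
x = 1
Check: sqrt(8*1 - 4) = sqrt(4) = 2 ✓

x = 1


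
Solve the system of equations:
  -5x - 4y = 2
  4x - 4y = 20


Using Cramer's rule:
Determinant D = (-5)(-4) - (4)(-4) = 20 + 16 = 36
Dx = (2)(-4) - (20)(-4) = -8 + 80 = 72
Dy = (-5)(20) - (4)(2) = -100 - 8 = -108
x = Dx/D = 72/36 = 2
y = Dy/D = -108/36 = -3

x = 2, y = -3


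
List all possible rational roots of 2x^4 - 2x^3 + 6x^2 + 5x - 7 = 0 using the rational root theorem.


Rational root theorem: possible roots are ±p/q where:
  p divides the constant term (-7): p ∈ {1, 7}
  q divides the leading coefficient (2): q ∈ {1, 2}

All possible rational roots: -7, -7/2, -1, -1/2, 1/2, 1, 7/2, 7

-7, -7/2, -1, -1/2, 1/2, 1, 7/2, 7


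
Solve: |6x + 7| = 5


An absolute value equation |expr| = 5 gives two cases:
Case 1: 6x + 7 = 5
  6x = -2, so x = -1/3
Case 2: 6x + 7 = -5
  6x = -12, so x = -2

x = -2, x = -1/3


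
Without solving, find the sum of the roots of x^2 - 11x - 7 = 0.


By Vieta's formulas for ax^2 + bx + c = 0:
  Sum of roots = -b/a
  Product of roots = c/a

Here a = 1, b = -11, c = -7
Sum = -(-11)/1 = 11
Product = -7/1 = -7

Sum = 11


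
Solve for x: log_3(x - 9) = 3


Convert to exponential form: x - 9 = 3^3 = 27
x = 27 + 9 = 36
Check: log_3(36 - 9) = log_3(27) = log_3(27) = 3 ✓

x = 36


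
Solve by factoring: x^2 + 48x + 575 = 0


We need two numbers that multiply to 575 and add to 48.
Those numbers are 25 and 23 (since 25 * 23 = 575 and 25 + 23 = 48).
So x^2 + 48x + 575 = (x + 25)(x + 23) = 0
Setting each factor to zero: x = -25 or x = -23

x = -25, x = -23


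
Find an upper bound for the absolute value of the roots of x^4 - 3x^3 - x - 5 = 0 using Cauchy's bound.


Cauchy's bound: all roots r satisfy |r| <= 1 + max(|a_i/a_n|) for i = 0,...,n-1
where a_n is the leading coefficient.

Coefficients: [1, -3, 0, -1, -5]
Leading coefficient a_n = 1
Ratios |a_i/a_n|: 3, 0, 1, 5
Maximum ratio: 5
Cauchy's bound: |r| <= 1 + 5 = 6

Upper bound = 6


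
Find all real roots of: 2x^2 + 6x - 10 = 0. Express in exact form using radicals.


Using the quadratic formula: x = (-b ± sqrt(b^2 - 4ac)) / (2a)
Here a = 2, b = 6, c = -10
Discriminant = b^2 - 4ac = 6^2 - 4(2)(-10) = 36 + 80 = 116
Since discriminant = 116 > 0, there are two real roots.
x = (-6 ± 2*sqrt(29)) / 4
Simplifying: x = (-3 ± sqrt(29)) / 2
Numerically: x ≈ 1.1926 or x ≈ -4.1926

x = (-3 + sqrt(29)) / 2 or x = (-3 - sqrt(29)) / 2


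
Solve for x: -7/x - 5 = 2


Subtract -5 from both sides: -7/x = 7
Multiply both sides by x: -7 = 7 * x
Divide by 7: x = -1

x = -1


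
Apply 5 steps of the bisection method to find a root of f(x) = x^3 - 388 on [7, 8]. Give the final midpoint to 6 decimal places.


f(x) = x^3 - 388
f(7) = -45 < 0
f(8) = 124 > 0

Step 1: midpoint = (7.000000 + 8.000000)/2 = 7.500000
  f(7.500000) = 33.875000
  f(mid) > 0, so root is in [7.000000, 7.500000]

Step 2: midpoint = (7.000000 + 7.500000)/2 = 7.250000
  f(7.250000) = -6.921875
  f(mid) < 0, so root is in [7.250000, 7.500000]

Step 3: midpoint = (7.250000 + 7.500000)/2 = 7.375000
  f(7.375000) = 13.130859
  f(mid) > 0, so root is in [7.250000, 7.375000]

Step 4: midpoint = (7.250000 + 7.375000)/2 = 7.312500
  f(7.312500) = 3.018799
  f(mid) > 0, so root is in [7.250000, 7.312500]

Step 5: midpoint = (7.250000 + 7.312500)/2 = 7.281250
  f(7.281250) = -1.972870
  f(mid) < 0, so root is in [7.281250, 7.312500]

midpoint = 7.281250


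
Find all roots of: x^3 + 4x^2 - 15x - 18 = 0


Let p(x) = x^3 + 4x^2 - 15x - 18. By the rational root theorem (leading coefficient 1), any rational root is an integer divisor of 18: try ±1, ±2, ... in turn.
Test x = 1: value = -28 ≠ 0.
Test x = -1: value = 0 ✓, so (x + 1) is a factor.
Synthetic division by (x + 1): bring down 1; 1(-1) + 4 = 3; 3(-1) - 15 = -18; (-18)(-1) - 18 = 0 → quotient x^2 + 3x - 18, remainder 0.
Solve the quadratic x^2 + 3x - 18 = 0: discriminant = 3^2 - 4(1)(-18) = 9 + 72 = 81.
sqrt(81) = 9, so x = (-3 ± 9)/2: x = 3 or x = -6.
Collecting all roots found:

x = -6, x = -1, x = 3


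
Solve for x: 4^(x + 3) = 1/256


Express both sides with the same base.
1/256 = 4^(-4)
Since the bases match, equate exponents: x + 3 = -4
So x = -4 - (3) = -7

x = -7


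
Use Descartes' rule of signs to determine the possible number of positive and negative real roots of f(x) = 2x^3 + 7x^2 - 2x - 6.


Descartes' rule of signs:

For positive roots, count sign changes in f(x) = 2x^3 + 7x^2 - 2x - 6:
Signs of coefficients: +, +, -, -
Number of sign changes: 1
Possible positive real roots: 1

For negative roots, examine f(-x) = -2x^3 + 7x^2 + 2x - 6:
Signs of coefficients: -, +, +, -
Number of sign changes: 2
Possible negative real roots: 2, 0

Positive roots: 1; Negative roots: 2 or 0


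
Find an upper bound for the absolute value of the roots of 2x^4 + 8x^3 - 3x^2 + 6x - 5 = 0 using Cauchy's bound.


Cauchy's bound: all roots r satisfy |r| <= 1 + max(|a_i/a_n|) for i = 0,...,n-1
where a_n is the leading coefficient.

Coefficients: [2, 8, -3, 6, -5]
Leading coefficient a_n = 2
Ratios |a_i/a_n|: 4, 3/2, 3, 5/2
Maximum ratio: 4
Cauchy's bound: |r| <= 1 + 4 = 5

Upper bound = 5


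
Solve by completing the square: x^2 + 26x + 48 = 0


Start: x^2 + 26x + 48 = 0
Move constant: x^2 + 26x = -48
Half of 26 is 13, squared is 169
Add 169 to both sides: x^2 + 26x + 169 = 121
(x + 13)^2 = 121
x + 13 = ±11
x = -13 + 11 = -2 or x = -13 - 11 = -24

x = -24, x = -2


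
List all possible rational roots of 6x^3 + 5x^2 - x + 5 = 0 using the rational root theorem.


Rational root theorem: possible roots are ±p/q where:
  p divides the constant term (5): p ∈ {1, 5}
  q divides the leading coefficient (6): q ∈ {1, 2, 3, 6}

All possible rational roots: -5, -5/2, -5/3, -1, -5/6, -1/2, -1/3, -1/6, 1/6, 1/3, 1/2, 5/6, 1, 5/3, 5/2, 5

-5, -5/2, -5/3, -1, -5/6, -1/2, -1/3, -1/6, 1/6, 1/3, 1/2, 5/6, 1, 5/3, 5/2, 5


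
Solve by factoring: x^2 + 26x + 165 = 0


We need two numbers that multiply to 165 and add to 26.
Those numbers are 11 and 15 (since 11 * 15 = 165 and 11 + 15 = 26).
So x^2 + 26x + 165 = (x + 11)(x + 15) = 0
Setting each factor to zero: x = -11 or x = -15

x = -15, x = -11


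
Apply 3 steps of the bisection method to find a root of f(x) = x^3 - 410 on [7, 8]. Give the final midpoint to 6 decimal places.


f(x) = x^3 - 410
f(7) = -67 < 0
f(8) = 102 > 0

Step 1: midpoint = (7.000000 + 8.000000)/2 = 7.500000
  f(7.500000) = 11.875000
  f(mid) > 0, so root is in [7.000000, 7.500000]

Step 2: midpoint = (7.000000 + 7.500000)/2 = 7.250000
  f(7.250000) = -28.921875
  f(mid) < 0, so root is in [7.250000, 7.500000]

Step 3: midpoint = (7.250000 + 7.500000)/2 = 7.375000
  f(7.375000) = -8.869141
  f(mid) < 0, so root is in [7.375000, 7.500000]

midpoint = 7.375000


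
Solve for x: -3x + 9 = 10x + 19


Starting with: -3x + 9 = 10x + 19
Move all x terms to left: (-3 - 10)x = 19 - 9
Simplify: -13x = 10
Divide both sides by -13: x = -10/13

x = -10/13


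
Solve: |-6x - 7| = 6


An absolute value equation |expr| = 6 gives two cases:
Case 1: -6x - 7 = 6
  -6x = 13, so x = -13/6
Case 2: -6x - 7 = -6
  -6x = 1, so x = -1/6

x = -13/6, x = -1/6


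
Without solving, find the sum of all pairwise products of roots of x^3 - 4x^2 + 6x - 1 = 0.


By Vieta's formulas for x^3 + bx^2 + cx + d = 0:
  r1 + r2 + r3 = -b/a = 4
  r1*r2 + r1*r3 + r2*r3 = c/a = 6
  r1*r2*r3 = -d/a = 1


Sum of pairwise products = 6


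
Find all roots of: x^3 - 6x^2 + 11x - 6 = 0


Let p(x) = x^3 - 6x^2 + 11x - 6. By the rational root theorem (leading coefficient 1), any rational root is an integer divisor of 6: try ±1, ±2, ... in turn.
Test x = 1: value = 0 ✓, so (x - 1) is a factor.
Synthetic division by (x - 1): bring down 1; 1(1) - 6 = -5; (-5)(1) + 11 = 6; 6(1) - 6 = 0 → quotient x^2 - 5x + 6, remainder 0.
Solve the quadratic x^2 - 5x + 6 = 0: discriminant = (-5)^2 - 4(1)(6) = 25 - 24 = 1.
sqrt(1) = 1, so x = (5 ± 1)/2: x = 3 or x = 2.
Collecting all roots found:

x = 1, x = 2, x = 3


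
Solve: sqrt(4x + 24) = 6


Square both sides: 4x + 24 = 6^2 = 36
4x = 36 - 24 = 12
x = 3
Check: sqrt(4*3 + 24) = sqrt(36) = 6 ✓

x = 3


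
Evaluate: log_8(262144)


We need the exponent such that 8^? = 262144
8^6 = 262144
Therefore log_8(262144) = 6

6


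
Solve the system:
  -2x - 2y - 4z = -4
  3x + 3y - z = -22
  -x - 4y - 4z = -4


Using Cramer's rule. Expand each determinant along the first row.
D  = (-2)*[3*(-4) - (-1)*(-4)] - (-2)*[3*(-4) - (-1)*(-1)] + (-4)*[3*(-4) - 3*(-1)]
  = (-2)*(-16) - (-2)*(-13) + (-4)*(-9) = 42
Dx = (-4)*[3*(-4) - (-1)*(-4)] - (-2)*[(-22)*(-4) - (-1)*(-4)] + (-4)*[(-22)*(-4) - 3*(-4)]
  = (-4)*(-16) - (-2)*(84) + (-4)*(100) = -168
Dy = (-2)*[(-22)*(-4) - (-1)*(-4)] - (-4)*[3*(-4) - (-1)*(-1)] + (-4)*[3*(-4) - (-22)*(-1)]
  = (-2)*(84) - (-4)*(-13) + (-4)*(-34) = -84
Dz = (-2)*[3*(-4) - (-22)*(-4)] - (-2)*[3*(-4) - (-22)*(-1)] + (-4)*[3*(-4) - 3*(-1)]
  = (-2)*(-100) - (-2)*(-34) + (-4)*(-9) = 168
x = Dx/D = -168/42 = -4, y = Dy/D = -84/42 = -2, z = Dz/D = 168/42 = 4
Check eq1: (-2)(-4) + (-2)(-2) + (-4)(4) = -4 = -4 ✓
Check eq2: (3)(-4) + (3)(-2) + (-1)(4) = -22 = -22 ✓
Check eq3: (-1)(-4) + (-4)(-2) + (-4)(4) = -4 = -4 ✓

x = -4, y = -2, z = 4


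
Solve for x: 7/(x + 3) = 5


Multiply both sides by (x + 3): 7 = 5(x + 3)
Distribute: 7 = 5x + 15
5x = 7 - 15 = -8
x = -8/5

x = -8/5


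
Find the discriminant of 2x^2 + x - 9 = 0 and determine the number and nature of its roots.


For ax^2 + bx + c = 0, discriminant D = b^2 - 4ac
Here a = 2, b = 1, c = -9
D = (1)^2 - 4(2)(-9) = 1 + 72 = 73

D = 73 > 0 but not a perfect square
The equation has 2 distinct real irrational roots.

Discriminant = 73, 2 distinct real irrational roots


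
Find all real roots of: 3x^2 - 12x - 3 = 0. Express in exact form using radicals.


Using the quadratic formula: x = (-b ± sqrt(b^2 - 4ac)) / (2a)
Here a = 3, b = -12, c = -3
Discriminant = b^2 - 4ac = (-12)^2 - 4(3)(-3) = 144 + 36 = 180
Since discriminant = 180 > 0, there are two real roots.
x = (12 ± 6*sqrt(5)) / 6
Simplifying: x = 2 ± sqrt(5)
Numerically: x ≈ 4.2361 or x ≈ -0.2361

x = 2 + sqrt(5) or x = 2 - sqrt(5)


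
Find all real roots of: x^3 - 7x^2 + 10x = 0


The constant term is 0, so x = 0 is a root. Factor out x:
  x(x^2 - 7x + 10) = 0
Solve the quadratic x^2 - 7x + 10 = 0: discriminant = (-7)^2 - 4(1)(10) = 49 - 40 = 9.
sqrt(9) = 3, so x = (7 ± 3)/2: x = 5 or x = 2.

x = 0, x = 2, x = 5


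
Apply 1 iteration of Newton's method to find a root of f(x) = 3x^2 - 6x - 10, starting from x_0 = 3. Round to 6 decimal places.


Newton's method: x_(n+1) = x_n - f(x_n)/f'(x_n)
f(x) = 3x^2 - 6x - 10
f'(x) = 6x - 6

Iteration 1:
  f(3.000000) = -1.000000
  f'(3.000000) = 12.000000
  x_1 = 3.000000 - (-1.000000)/(12.000000) = 3.083333

x_1 = 3.083333


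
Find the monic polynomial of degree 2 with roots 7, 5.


A monic polynomial with roots 7, 5 is:
p(x) = (x - 7)(x - 5)
After multiplying by (x - 7): x - 7
After multiplying by (x - 5): x^2 - 12x + 35

x^2 - 12x + 35


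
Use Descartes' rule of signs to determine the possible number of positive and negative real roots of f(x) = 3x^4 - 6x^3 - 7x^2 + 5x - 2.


Descartes' rule of signs:

For positive roots, count sign changes in f(x) = 3x^4 - 6x^3 - 7x^2 + 5x - 2:
Signs of coefficients: +, -, -, +, -
Number of sign changes: 3
Possible positive real roots: 3, 1

For negative roots, examine f(-x) = 3x^4 + 6x^3 - 7x^2 - 5x - 2:
Signs of coefficients: +, +, -, -, -
Number of sign changes: 1
Possible negative real roots: 1

Positive roots: 3 or 1; Negative roots: 1


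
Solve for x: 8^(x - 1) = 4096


Express both sides with the same base.
4096 = 8^4
Since the bases match, equate exponents: x - 1 = 4
So x = 4 - (-1) = 5

x = 5


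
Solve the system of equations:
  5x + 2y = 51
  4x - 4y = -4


Using Cramer's rule:
Determinant D = (5)(-4) - (4)(2) = -20 - 8 = -28
Dx = (51)(-4) - (-4)(2) = -204 + 8 = -196
Dy = (5)(-4) - (4)(51) = -20 - 204 = -224
x = Dx/D = -196/-28 = 7
y = Dy/D = -224/-28 = 8

x = 7, y = 8


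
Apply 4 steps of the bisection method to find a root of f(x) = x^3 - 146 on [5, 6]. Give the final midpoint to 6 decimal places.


f(x) = x^3 - 146
f(5) = -21 < 0
f(6) = 70 > 0

Step 1: midpoint = (5.000000 + 6.000000)/2 = 5.500000
  f(5.500000) = 20.375000
  f(mid) > 0, so root is in [5.000000, 5.500000]

Step 2: midpoint = (5.000000 + 5.500000)/2 = 5.250000
  f(5.250000) = -1.296875
  f(mid) < 0, so root is in [5.250000, 5.500000]

Step 3: midpoint = (5.250000 + 5.500000)/2 = 5.375000
  f(5.375000) = 9.287109
  f(mid) > 0, so root is in [5.250000, 5.375000]

Step 4: midpoint = (5.250000 + 5.375000)/2 = 5.312500
  f(5.312500) = 3.932861
  f(mid) > 0, so root is in [5.250000, 5.312500]

midpoint = 5.312500


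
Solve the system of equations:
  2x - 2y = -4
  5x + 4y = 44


Using Cramer's rule:
Determinant D = (2)(4) - (5)(-2) = 8 + 10 = 18
Dx = (-4)(4) - (44)(-2) = -16 + 88 = 72
Dy = (2)(44) - (5)(-4) = 88 + 20 = 108
x = Dx/D = 72/18 = 4
y = Dy/D = 108/18 = 6

x = 4, y = 6


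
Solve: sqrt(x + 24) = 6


Square both sides: x + 24 = 6^2 = 36
x = 36 - 24 = 12
x = 12
Check: sqrt(1*12 + 24) = sqrt(36) = 6 ✓

x = 12


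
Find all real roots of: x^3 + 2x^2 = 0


The constant term is 0, so x = 0 is a root. Factor out x:
  x(x^2 + 2x) = 0
Solve the quadratic x^2 + 2x = 0: discriminant = 2^2 - 4(1)(0) = 4 - 0 = 4.
sqrt(4) = 2, so x = (-2 ± 2)/2: x = 0 or x = -2.

x = -2, x = 0 (multiplicity 2)


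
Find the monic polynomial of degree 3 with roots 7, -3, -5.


A monic polynomial with roots 7, -3, -5 is:
p(x) = (x - 7)(x + 3)(x + 5)
After multiplying by (x - 7): x - 7
After multiplying by (x + 3): x^2 - 4x - 21
After multiplying by (x + 5): x^3 + x^2 - 41x - 105

x^3 + x^2 - 41x - 105


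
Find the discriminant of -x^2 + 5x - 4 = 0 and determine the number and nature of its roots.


For ax^2 + bx + c = 0, discriminant D = b^2 - 4ac
Here a = -1, b = 5, c = -4
D = (5)^2 - 4(-1)(-4) = 25 - 16 = 9

D = 9 > 0 and is a perfect square (sqrt = 3)
The equation has 2 distinct real rational roots.

Discriminant = 9, 2 distinct real rational roots


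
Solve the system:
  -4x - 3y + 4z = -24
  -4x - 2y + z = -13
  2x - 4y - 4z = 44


Using Cramer's rule. Expand each determinant along the first row.
D  = (-4)*[(-2)*(-4) - 1*(-4)] - (-3)*[(-4)*(-4) - 1*2] + 4*[(-4)*(-4) - (-2)*2]
  = (-4)*(12) - (-3)*(14) + 4*(20) = 74
Dx = (-24)*[(-2)*(-4) - 1*(-4)] - (-3)*[(-13)*(-4) - 1*44] + 4*[(-13)*(-4) - (-2)*44]
  = (-24)*(12) - (-3)*(8) + 4*(140) = 296
Dy = (-4)*[(-13)*(-4) - 1*44] - (-24)*[(-4)*(-4) - 1*2] + 4*[(-4)*44 - (-13)*2]
  = (-4)*(8) - (-24)*(14) + 4*(-150) = -296
Dz = (-4)*[(-2)*44 - (-13)*(-4)] - (-3)*[(-4)*44 - (-13)*2] + (-24)*[(-4)*(-4) - (-2)*2]
  = (-4)*(-140) - (-3)*(-150) + (-24)*(20) = -370
x = Dx/D = 296/74 = 4, y = Dy/D = -296/74 = -4, z = Dz/D = -370/74 = -5
Check eq1: (-4)(4) + (-3)(-4) + (4)(-5) = -24 = -24 ✓
Check eq2: (-4)(4) + (-2)(-4) + (1)(-5) = -13 = -13 ✓
Check eq3: (2)(4) + (-4)(-4) + (-4)(-5) = 44 = 44 ✓

x = 4, y = -4, z = -5


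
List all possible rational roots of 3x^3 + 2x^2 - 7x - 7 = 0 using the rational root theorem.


Rational root theorem: possible roots are ±p/q where:
  p divides the constant term (-7): p ∈ {1, 7}
  q divides the leading coefficient (3): q ∈ {1, 3}

All possible rational roots: -7, -7/3, -1, -1/3, 1/3, 1, 7/3, 7

-7, -7/3, -1, -1/3, 1/3, 1, 7/3, 7


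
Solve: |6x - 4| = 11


An absolute value equation |expr| = 11 gives two cases:
Case 1: 6x - 4 = 11
  6x = 15, so x = 5/2
Case 2: 6x - 4 = -11
  6x = -7, so x = -7/6

x = -7/6, x = 5/2


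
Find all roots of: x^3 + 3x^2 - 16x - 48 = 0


Let p(x) = x^3 + 3x^2 - 16x - 48. By the rational root theorem (leading coefficient 1), any rational root is an integer divisor of 48: try ±1, ±2, ... in turn.
Test x = 1: value = -60 ≠ 0.
Test x = -1: value = -30 ≠ 0.
Test x = 2: value = -60 ≠ 0.
Test x = -2: value = -12 ≠ 0.
Test x = 3: value = -42 ≠ 0.
Test x = -3: value = 0 ✓, so (x + 3) is a factor.
Synthetic division by (x + 3): bring down 1; 1(-3) + 3 = 0; 0(-3) - 16 = -16; (-16)(-3) - 48 = 0 → quotient x^2 - 16, remainder 0.
Solve the quadratic x^2 - 16 = 0: discriminant = 0^2 - 4(1)(-16) = 0 + 64 = 64.
sqrt(64) = 8, so x = (0 ± 8)/2: x = 4 or x = -4.
Collecting all roots found:

x = -4, x = -3, x = 4


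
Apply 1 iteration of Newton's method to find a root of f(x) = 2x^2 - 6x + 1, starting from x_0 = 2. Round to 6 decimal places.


Newton's method: x_(n+1) = x_n - f(x_n)/f'(x_n)
f(x) = 2x^2 - 6x + 1
f'(x) = 4x - 6

Iteration 1:
  f(2.000000) = -3.000000
  f'(2.000000) = 2.000000
  x_1 = 2.000000 - (-3.000000)/(2.000000) = 3.500000

x_1 = 3.500000


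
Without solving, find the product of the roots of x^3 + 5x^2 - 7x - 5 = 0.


By Vieta's formulas for x^3 + bx^2 + cx + d = 0:
  r1 + r2 + r3 = -b/a = -5
  r1*r2 + r1*r3 + r2*r3 = c/a = -7
  r1*r2*r3 = -d/a = 5


Product = 5


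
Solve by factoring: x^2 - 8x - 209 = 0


We need two numbers that multiply to -209 and add to -8.
Those numbers are -19 and 11 (since (-19) * 11 = -209 and (-19) + 11 = -8).
So x^2 - 8x - 209 = (x - 19)(x + 11) = 0
Setting each factor to zero: x = 19 or x = -11

x = -11, x = 19


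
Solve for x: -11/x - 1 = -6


Subtract -1 from both sides: -11/x = -5
Multiply both sides by x: -11 = -5 * x
Divide by -5: x = 11/5

x = 11/5


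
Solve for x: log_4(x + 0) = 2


Convert to exponential form: x + 0 = 4^2 = 16
x = 16 - 0 = 16
Check: log_4(16 + 0) = log_4(16) = log_4(16) = 2 ✓

x = 16


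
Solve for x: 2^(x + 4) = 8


Express both sides with the same base.
8 = 2^3
Since the bases match, equate exponents: x + 4 = 3
So x = 3 - (4) = -1

x = -1


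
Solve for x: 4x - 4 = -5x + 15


Starting with: 4x - 4 = -5x + 15
Move all x terms to left: (4 + 5)x = 15 + 4
Simplify: 9x = 19
Divide both sides by 9: x = 19/9

x = 19/9


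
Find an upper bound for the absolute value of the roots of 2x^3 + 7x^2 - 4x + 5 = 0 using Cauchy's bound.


Cauchy's bound: all roots r satisfy |r| <= 1 + max(|a_i/a_n|) for i = 0,...,n-1
where a_n is the leading coefficient.

Coefficients: [2, 7, -4, 5]
Leading coefficient a_n = 2
Ratios |a_i/a_n|: 7/2, 2, 5/2
Maximum ratio: 7/2
Cauchy's bound: |r| <= 1 + 7/2 = 9/2

Upper bound = 9/2


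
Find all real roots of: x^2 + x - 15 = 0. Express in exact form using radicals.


Using the quadratic formula: x = (-b ± sqrt(b^2 - 4ac)) / (2a)
Here a = 1, b = 1, c = -15
Discriminant = b^2 - 4ac = 1^2 - 4(1)(-15) = 1 + 60 = 61
Since discriminant = 61 > 0, there are two real roots.
x = (-1 ± sqrt(61)) / 2
Numerically: x ≈ 3.4051 or x ≈ -4.4051

x = (-1 + sqrt(61)) / 2 or x = (-1 - sqrt(61)) / 2


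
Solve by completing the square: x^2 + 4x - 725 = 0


Start: x^2 + 4x - 725 = 0
Move constant: x^2 + 4x = 725
Half of 4 is 2, squared is 4
Add 4 to both sides: x^2 + 4x + 4 = 729
(x + 2)^2 = 729
x + 2 = ±27
x = -2 + 27 = 25 or x = -2 - 27 = -29

x = -29, x = 25


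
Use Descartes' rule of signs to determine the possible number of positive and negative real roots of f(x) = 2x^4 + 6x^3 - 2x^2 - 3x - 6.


Descartes' rule of signs:

For positive roots, count sign changes in f(x) = 2x^4 + 6x^3 - 2x^2 - 3x - 6:
Signs of coefficients: +, +, -, -, -
Number of sign changes: 1
Possible positive real roots: 1

For negative roots, examine f(-x) = 2x^4 - 6x^3 - 2x^2 + 3x - 6:
Signs of coefficients: +, -, -, +, -
Number of sign changes: 3
Possible negative real roots: 3, 1

Positive roots: 1; Negative roots: 3 or 1


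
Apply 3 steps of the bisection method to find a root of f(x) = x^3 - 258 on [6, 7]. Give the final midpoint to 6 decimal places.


f(x) = x^3 - 258
f(6) = -42 < 0
f(7) = 85 > 0

Step 1: midpoint = (6.000000 + 7.000000)/2 = 6.500000
  f(6.500000) = 16.625000
  f(mid) > 0, so root is in [6.000000, 6.500000]

Step 2: midpoint = (6.000000 + 6.500000)/2 = 6.250000
  f(6.250000) = -13.859375
  f(mid) < 0, so root is in [6.250000, 6.500000]

Step 3: midpoint = (6.250000 + 6.500000)/2 = 6.375000
  f(6.375000) = 1.083984
  f(mid) > 0, so root is in [6.250000, 6.375000]

midpoint = 6.375000


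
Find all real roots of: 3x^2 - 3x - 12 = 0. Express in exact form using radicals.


Using the quadratic formula: x = (-b ± sqrt(b^2 - 4ac)) / (2a)
Here a = 3, b = -3, c = -12
Discriminant = b^2 - 4ac = (-3)^2 - 4(3)(-12) = 9 + 144 = 153
Since discriminant = 153 > 0, there are two real roots.
x = (3 ± 3*sqrt(17)) / 6
Simplifying: x = (1 ± sqrt(17)) / 2
Numerically: x ≈ 2.5616 or x ≈ -1.5616

x = (1 + sqrt(17)) / 2 or x = (1 - sqrt(17)) / 2


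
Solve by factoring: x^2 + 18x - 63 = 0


We need two numbers that multiply to -63 and add to 18.
Those numbers are -3 and 21 (since (-3) * 21 = -63 and (-3) + 21 = 18).
So x^2 + 18x - 63 = (x - 3)(x + 21) = 0
Setting each factor to zero: x = 3 or x = -21

x = -21, x = 3


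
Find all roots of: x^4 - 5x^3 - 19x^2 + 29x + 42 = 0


Let p(x) = x^4 - 5x^3 - 19x^2 + 29x + 42. By the rational root theorem (leading coefficient 1), any rational root is an integer divisor of 42: try ±1, ±2, ... in turn.
Test x = 1: value = 48 ≠ 0.
Test x = -1: value = 0 ✓, so (x + 1) is a factor.
Synthetic division by (x + 1): bring down 1; 1(-1) - 5 = -6; (-6)(-1) - 19 = -13; (-13)(-1) + 29 = 42; 42(-1) + 42 = 0 → quotient x^3 - 6x^2 - 13x + 42, remainder 0.
Continue with the quotient x^3 - 6x^2 - 13x + 42 (candidates must divide 42; re-test x = -1 first in case it repeats).
Test x = -1: value = 48 ≠ 0.
Test x = 2: value = 0 ✓, so (x - 2) is a factor.
Synthetic division by (x - 2): bring down 1; 1(2) - 6 = -4; (-4)(2) - 13 = -21; (-21)(2) + 42 = 0 → quotient x^2 - 4x - 21, remainder 0.
Solve the quadratic x^2 - 4x - 21 = 0: discriminant = (-4)^2 - 4(1)(-21) = 16 + 84 = 100.
sqrt(100) = 10, so x = (4 ± 10)/2: x = 7 or x = -3.
Collecting all roots found:

x = -3, x = -1, x = 2, x = 7


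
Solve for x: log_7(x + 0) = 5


Convert to exponential form: x + 0 = 7^5 = 16807
x = 16807 - 0 = 16807
Check: log_7(16807 + 0) = log_7(16807) = log_7(16807) = 5 ✓

x = 16807


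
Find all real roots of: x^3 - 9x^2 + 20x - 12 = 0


Let p(x) = x^3 - 9x^2 + 20x - 12. By the rational root theorem (leading coefficient 1), any rational root is an integer divisor of 12: try ±1, ±2, ... in turn.
Test x = 1: value = 0 ✓, so (x - 1) is a factor.
Synthetic division by (x - 1): bring down 1; 1(1) - 9 = -8; (-8)(1) + 20 = 12; 12(1) - 12 = 0 → quotient x^2 - 8x + 12, remainder 0.
Solve the quadratic x^2 - 8x + 12 = 0: discriminant = (-8)^2 - 4(1)(12) = 64 - 48 = 16.
sqrt(16) = 4, so x = (8 ± 4)/2: x = 6 or x = 2.

x = 1, x = 2, x = 6


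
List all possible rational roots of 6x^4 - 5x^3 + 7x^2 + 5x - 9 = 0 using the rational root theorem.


Rational root theorem: possible roots are ±p/q where:
  p divides the constant term (-9): p ∈ {1, 3, 9}
  q divides the leading coefficient (6): q ∈ {1, 2, 3, 6}

All possible rational roots: -9, -9/2, -3, -3/2, -1, -1/2, -1/3, -1/6, 1/6, 1/3, 1/2, 1, 3/2, 3, 9/2, 9

-9, -9/2, -3, -3/2, -1, -1/2, -1/3, -1/6, 1/6, 1/3, 1/2, 1, 3/2, 3, 9/2, 9


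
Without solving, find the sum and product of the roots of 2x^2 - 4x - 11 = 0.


By Vieta's formulas for ax^2 + bx + c = 0:
  Sum of roots = -b/a
  Product of roots = c/a

Here a = 2, b = -4, c = -11
Sum = -(-4)/2 = 2
Product = -11/2 = -11/2

Sum = 2, Product = -11/2


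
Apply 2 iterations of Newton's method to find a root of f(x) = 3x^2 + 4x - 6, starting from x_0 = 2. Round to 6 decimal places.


Newton's method: x_(n+1) = x_n - f(x_n)/f'(x_n)
f(x) = 3x^2 + 4x - 6
f'(x) = 6x + 4

Iteration 1:
  f(2.000000) = 14.000000
  f'(2.000000) = 16.000000
  x_1 = 2.000000 - (14.000000)/(16.000000) = 1.125000

Iteration 2:
  f(1.125000) = 2.296875
  f'(1.125000) = 10.750000
  x_2 = 1.125000 - (2.296875)/(10.750000) = 0.911337

x_2 = 0.911337


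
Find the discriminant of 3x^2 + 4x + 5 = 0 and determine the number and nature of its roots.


For ax^2 + bx + c = 0, discriminant D = b^2 - 4ac
Here a = 3, b = 4, c = 5
D = (4)^2 - 4(3)(5) = 16 - 60 = -44

D = -44 < 0
The equation has no real roots (2 complex conjugate roots).

Discriminant = -44, no real roots (2 complex conjugate roots)


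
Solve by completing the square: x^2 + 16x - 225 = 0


Start: x^2 + 16x - 225 = 0
Move constant: x^2 + 16x = 225
Half of 16 is 8, squared is 64
Add 64 to both sides: x^2 + 16x + 64 = 289
(x + 8)^2 = 289
x + 8 = ±17
x = -8 + 17 = 9 or x = -8 - 17 = -25

x = -25, x = 9


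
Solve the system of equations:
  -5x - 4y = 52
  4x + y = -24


Using Cramer's rule:
Determinant D = (-5)(1) - (4)(-4) = -5 + 16 = 11
Dx = (52)(1) - (-24)(-4) = 52 - 96 = -44
Dy = (-5)(-24) - (4)(52) = 120 - 208 = -88
x = Dx/D = -44/11 = -4
y = Dy/D = -88/11 = -8

x = -4, y = -8


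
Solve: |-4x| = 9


An absolute value equation |expr| = 9 gives two cases:
Case 1: -4x = 9
  -4x = 9, so x = -9/4
Case 2: -4x = -9
  -4x = -9, so x = 9/4

x = -9/4, x = 9/4


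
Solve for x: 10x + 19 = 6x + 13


Starting with: 10x + 19 = 6x + 13
Move all x terms to left: (10 - 6)x = 13 - 19
Simplify: 4x = -6
Divide both sides by 4: x = -3/2

x = -3/2


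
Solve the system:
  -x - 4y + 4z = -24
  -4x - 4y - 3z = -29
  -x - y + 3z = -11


Using Cramer's rule. Expand each determinant along the first row.
D  = (-1)*[(-4)*3 - (-3)*(-1)] - (-4)*[(-4)*3 - (-3)*(-1)] + 4*[(-4)*(-1) - (-4)*(-1)]
  = (-1)*(-15) - (-4)*(-15) + 4*(0) = -45
Dx = (-24)*[(-4)*3 - (-3)*(-1)] - (-4)*[(-29)*3 - (-3)*(-11)] + 4*[(-29)*(-1) - (-4)*(-11)]
  = (-24)*(-15) - (-4)*(-120) + 4*(-15) = -180
Dy = (-1)*[(-29)*3 - (-3)*(-11)] - (-24)*[(-4)*3 - (-3)*(-1)] + 4*[(-4)*(-11) - (-29)*(-1)]
  = (-1)*(-120) - (-24)*(-15) + 4*(15) = -180
Dz = (-1)*[(-4)*(-11) - (-29)*(-1)] - (-4)*[(-4)*(-11) - (-29)*(-1)] + (-24)*[(-4)*(-1) - (-4)*(-1)]
  = (-1)*(15) - (-4)*(15) + (-24)*(0) = 45
x = Dx/D = -180/-45 = 4, y = Dy/D = -180/-45 = 4, z = Dz/D = 45/-45 = -1
Check eq1: (-1)(4) + (-4)(4) + (4)(-1) = -24 = -24 ✓
Check eq2: (-4)(4) + (-4)(4) + (-3)(-1) = -29 = -29 ✓
Check eq3: (-1)(4) + (-1)(4) + (3)(-1) = -11 = -11 ✓

x = 4, y = 4, z = -1


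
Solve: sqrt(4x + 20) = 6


Square both sides: 4x + 20 = 6^2 = 36
4x = 36 - 20 = 16
x = 4
Check: sqrt(4*4 + 20) = sqrt(36) = 6 ✓

x = 4


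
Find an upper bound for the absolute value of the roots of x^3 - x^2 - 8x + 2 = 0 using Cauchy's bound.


Cauchy's bound: all roots r satisfy |r| <= 1 + max(|a_i/a_n|) for i = 0,...,n-1
where a_n is the leading coefficient.

Coefficients: [1, -1, -8, 2]
Leading coefficient a_n = 1
Ratios |a_i/a_n|: 1, 8, 2
Maximum ratio: 8
Cauchy's bound: |r| <= 1 + 8 = 9

Upper bound = 9


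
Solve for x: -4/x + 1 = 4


Subtract 1 from both sides: -4/x = 3
Multiply both sides by x: -4 = 3 * x
Divide by 3: x = -4/3

x = -4/3


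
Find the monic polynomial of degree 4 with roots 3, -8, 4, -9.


A monic polynomial with roots 3, -8, 4, -9 is:
p(x) = (x - 3)(x + 8)(x - 4)(x + 9)
After multiplying by (x - 3): x - 3
After multiplying by (x + 8): x^2 + 5x - 24
After multiplying by (x - 4): x^3 + x^2 - 44x + 96
After multiplying by (x + 9): x^4 + 10x^3 - 35x^2 - 300x + 864

x^4 + 10x^3 - 35x^2 - 300x + 864


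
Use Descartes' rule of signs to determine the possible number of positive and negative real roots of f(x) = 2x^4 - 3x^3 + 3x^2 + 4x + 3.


Descartes' rule of signs:

For positive roots, count sign changes in f(x) = 2x^4 - 3x^3 + 3x^2 + 4x + 3:
Signs of coefficients: +, -, +, +, +
Number of sign changes: 2
Possible positive real roots: 2, 0

For negative roots, examine f(-x) = 2x^4 + 3x^3 + 3x^2 - 4x + 3:
Signs of coefficients: +, +, +, -, +
Number of sign changes: 2
Possible negative real roots: 2, 0

Positive roots: 2 or 0; Negative roots: 2 or 0


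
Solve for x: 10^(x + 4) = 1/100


Express both sides with the same base.
1/100 = 10^(-2)
Since the bases match, equate exponents: x + 4 = -2
So x = -2 - (4) = -6

x = -6


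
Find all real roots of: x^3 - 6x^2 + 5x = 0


The constant term is 0, so x = 0 is a root. Factor out x:
  x(x^2 - 6x + 5) = 0
Solve the quadratic x^2 - 6x + 5 = 0: discriminant = (-6)^2 - 4(1)(5) = 36 - 20 = 16.
sqrt(16) = 4, so x = (6 ± 4)/2: x = 5 or x = 1.

x = 0, x = 1, x = 5


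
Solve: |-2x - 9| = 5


An absolute value equation |expr| = 5 gives two cases:
Case 1: -2x - 9 = 5
  -2x = 14, so x = -7
Case 2: -2x - 9 = -5
  -2x = 4, so x = -2

x = -7, x = -2


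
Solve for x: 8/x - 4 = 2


Subtract -4 from both sides: 8/x = 6
Multiply both sides by x: 8 = 6 * x
Divide by 6: x = 4/3

x = 4/3


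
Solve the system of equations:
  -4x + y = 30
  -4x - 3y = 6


Using Cramer's rule:
Determinant D = (-4)(-3) - (-4)(1) = 12 + 4 = 16
Dx = (30)(-3) - (6)(1) = -90 - 6 = -96
Dy = (-4)(6) - (-4)(30) = -24 + 120 = 96
x = Dx/D = -96/16 = -6
y = Dy/D = 96/16 = 6

x = -6, y = 6


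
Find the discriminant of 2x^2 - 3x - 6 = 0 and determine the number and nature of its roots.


For ax^2 + bx + c = 0, discriminant D = b^2 - 4ac
Here a = 2, b = -3, c = -6
D = (-3)^2 - 4(2)(-6) = 9 + 48 = 57

D = 57 > 0 but not a perfect square
The equation has 2 distinct real irrational roots.

Discriminant = 57, 2 distinct real irrational roots


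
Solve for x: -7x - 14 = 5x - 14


Starting with: -7x - 14 = 5x - 14
Move all x terms to left: (-7 - 5)x = -14 + 14
Simplify: -12x = 0
Divide both sides by -12: x = 0

x = 0


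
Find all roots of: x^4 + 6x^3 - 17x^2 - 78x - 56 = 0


Let p(x) = x^4 + 6x^3 - 17x^2 - 78x - 56. By the rational root theorem (leading coefficient 1), any rational root is an integer divisor of 56: try ±1, ±2, ... in turn.
Test x = 1: value = -144 ≠ 0.
Test x = -1: value = 0 ✓, so (x + 1) is a factor.
Synthetic division by (x + 1): bring down 1; 1(-1) + 6 = 5; 5(-1) - 17 = -22; (-22)(-1) - 78 = -56; (-56)(-1) - 56 = 0 → quotient x^3 + 5x^2 - 22x - 56, remainder 0.
Continue with the quotient x^3 + 5x^2 - 22x - 56 (candidates must divide 56; re-test x = -1 first in case it repeats).
Test x = -1: value = -30 ≠ 0.
Test x = 2: value = -72 ≠ 0.
Test x = -2: value = 0 ✓, so (x + 2) is a factor.
Synthetic division by (x + 2): bring down 1; 1(-2) + 5 = 3; 3(-2) - 22 = -28; (-28)(-2) - 56 = 0 → quotient x^2 + 3x - 28, remainder 0.
Solve the quadratic x^2 + 3x - 28 = 0: discriminant = 3^2 - 4(1)(-28) = 9 + 112 = 121.
sqrt(121) = 11, so x = (-3 ± 11)/2: x = 4 or x = -7.
Collecting all roots found:

x = -7, x = -2, x = -1, x = 4


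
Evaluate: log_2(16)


We need the exponent such that 2^? = 16
2^4 = 16
Therefore log_2(16) = 4

4


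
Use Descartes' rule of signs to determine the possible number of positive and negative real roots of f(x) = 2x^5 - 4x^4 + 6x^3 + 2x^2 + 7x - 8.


Descartes' rule of signs:

For positive roots, count sign changes in f(x) = 2x^5 - 4x^4 + 6x^3 + 2x^2 + 7x - 8:
Signs of coefficients: +, -, +, +, +, -
Number of sign changes: 3
Possible positive real roots: 3, 1

For negative roots, examine f(-x) = -2x^5 - 4x^4 - 6x^3 + 2x^2 - 7x - 8:
Signs of coefficients: -, -, -, +, -, -
Number of sign changes: 2
Possible negative real roots: 2, 0

Positive roots: 3 or 1; Negative roots: 2 or 0


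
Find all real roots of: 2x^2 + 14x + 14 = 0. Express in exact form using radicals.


Using the quadratic formula: x = (-b ± sqrt(b^2 - 4ac)) / (2a)
Here a = 2, b = 14, c = 14
Discriminant = b^2 - 4ac = 14^2 - 4(2)(14) = 196 - 112 = 84
Since discriminant = 84 > 0, there are two real roots.
x = (-14 ± 2*sqrt(21)) / 4
Simplifying: x = (-7 ± sqrt(21)) / 2
Numerically: x ≈ -1.2087 or x ≈ -5.7913

x = (-7 + sqrt(21)) / 2 or x = (-7 - sqrt(21)) / 2


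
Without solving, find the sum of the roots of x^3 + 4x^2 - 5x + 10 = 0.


By Vieta's formulas for x^3 + bx^2 + cx + d = 0:
  r1 + r2 + r3 = -b/a = -4
  r1*r2 + r1*r3 + r2*r3 = c/a = -5
  r1*r2*r3 = -d/a = -10


Sum = -4


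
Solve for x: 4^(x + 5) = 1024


Express both sides with the same base.
1024 = 4^5
Since the bases match, equate exponents: x + 5 = 5
So x = 5 - (5) = 0

x = 0


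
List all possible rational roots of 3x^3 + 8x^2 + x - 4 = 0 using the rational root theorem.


Rational root theorem: possible roots are ±p/q where:
  p divides the constant term (-4): p ∈ {1, 2, 4}
  q divides the leading coefficient (3): q ∈ {1, 3}

All possible rational roots: -4, -2, -4/3, -1, -2/3, -1/3, 1/3, 2/3, 1, 4/3, 2, 4

-4, -2, -4/3, -1, -2/3, -1/3, 1/3, 2/3, 1, 4/3, 2, 4


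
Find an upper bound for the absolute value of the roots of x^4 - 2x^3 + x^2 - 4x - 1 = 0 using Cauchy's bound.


Cauchy's bound: all roots r satisfy |r| <= 1 + max(|a_i/a_n|) for i = 0,...,n-1
where a_n is the leading coefficient.

Coefficients: [1, -2, 1, -4, -1]
Leading coefficient a_n = 1
Ratios |a_i/a_n|: 2, 1, 4, 1
Maximum ratio: 4
Cauchy's bound: |r| <= 1 + 4 = 5

Upper bound = 5


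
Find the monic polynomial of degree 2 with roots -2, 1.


A monic polynomial with roots -2, 1 is:
p(x) = (x + 2)(x - 1)
After multiplying by (x + 2): x + 2
After multiplying by (x - 1): x^2 + x - 2

x^2 + x - 2


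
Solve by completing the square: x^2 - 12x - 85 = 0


Start: x^2 - 12x - 85 = 0
Move constant: x^2 - 12x = 85
Half of -12 is -6, squared is 36
Add 36 to both sides: x^2 - 12x + 36 = 121
(x - 6)^2 = 121
x - 6 = ±11
x = 6 + 11 = 17 or x = 6 - 11 = -5

x = -5, x = 17


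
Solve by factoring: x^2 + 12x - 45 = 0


We need two numbers that multiply to -45 and add to 12.
Those numbers are -3 and 15 (since (-3) * 15 = -45 and (-3) + 15 = 12).
So x^2 + 12x - 45 = (x - 3)(x + 15) = 0
Setting each factor to zero: x = 3 or x = -15

x = -15, x = 3


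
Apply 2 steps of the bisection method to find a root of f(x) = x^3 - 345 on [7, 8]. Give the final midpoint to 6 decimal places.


f(x) = x^3 - 345
f(7) = -2 < 0
f(8) = 167 > 0

Step 1: midpoint = (7.000000 + 8.000000)/2 = 7.500000
  f(7.500000) = 76.875000
  f(mid) > 0, so root is in [7.000000, 7.500000]

Step 2: midpoint = (7.000000 + 7.500000)/2 = 7.250000
  f(7.250000) = 36.078125
  f(mid) > 0, so root is in [7.000000, 7.250000]

midpoint = 7.250000


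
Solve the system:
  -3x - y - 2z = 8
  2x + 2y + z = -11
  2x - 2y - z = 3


Using Cramer's rule. Expand each determinant along the first row.
D  = (-3)*[2*(-1) - 1*(-2)] - (-1)*[2*(-1) - 1*2] + (-2)*[2*(-2) - 2*2]
  = (-3)*(0) - (-1)*(-4) + (-2)*(-8) = 12
Dx = 8*[2*(-1) - 1*(-2)] - (-1)*[(-11)*(-1) - 1*3] + (-2)*[(-11)*(-2) - 2*3]
  = 8*(0) - (-1)*(8) + (-2)*(16) = -24
Dy = (-3)*[(-11)*(-1) - 1*3] - 8*[2*(-1) - 1*2] + (-2)*[2*3 - (-11)*2]
  = (-3)*(8) - 8*(-4) + (-2)*(28) = -48
Dz = (-3)*[2*3 - (-11)*(-2)] - (-1)*[2*3 - (-11)*2] + 8*[2*(-2) - 2*2]
  = (-3)*(-16) - (-1)*(28) + 8*(-8) = 12
x = Dx/D = -24/12 = -2, y = Dy/D = -48/12 = -4, z = Dz/D = 12/12 = 1
Check eq1: (-3)(-2) + (-1)(-4) + (-2)(1) = 8 = 8 ✓
Check eq2: (2)(-2) + (2)(-4) + (1)(1) = -11 = -11 ✓
Check eq3: (2)(-2) + (-2)(-4) + (-1)(1) = 3 = 3 ✓

x = -2, y = -4, z = 1


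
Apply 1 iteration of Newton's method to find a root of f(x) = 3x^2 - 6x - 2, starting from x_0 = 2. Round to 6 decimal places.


Newton's method: x_(n+1) = x_n - f(x_n)/f'(x_n)
f(x) = 3x^2 - 6x - 2
f'(x) = 6x - 6

Iteration 1:
  f(2.000000) = -2.000000
  f'(2.000000) = 6.000000
  x_1 = 2.000000 - (-2.000000)/(6.000000) = 2.333333

x_1 = 2.333333


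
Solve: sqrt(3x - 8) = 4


Square both sides: 3x - 8 = 4^2 = 16
3x = 16 + 8 = 24
x = 8
Check: sqrt(3*8 - 8) = sqrt(16) = 4 ✓

x = 8


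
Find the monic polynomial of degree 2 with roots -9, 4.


A monic polynomial with roots -9, 4 is:
p(x) = (x + 9)(x - 4)
After multiplying by (x + 9): x + 9
After multiplying by (x - 4): x^2 + 5x - 36

x^2 + 5x - 36


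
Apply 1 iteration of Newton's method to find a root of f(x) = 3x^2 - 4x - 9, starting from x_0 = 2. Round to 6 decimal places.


Newton's method: x_(n+1) = x_n - f(x_n)/f'(x_n)
f(x) = 3x^2 - 4x - 9
f'(x) = 6x - 4

Iteration 1:
  f(2.000000) = -5.000000
  f'(2.000000) = 8.000000
  x_1 = 2.000000 - (-5.000000)/(8.000000) = 2.625000

x_1 = 2.625000


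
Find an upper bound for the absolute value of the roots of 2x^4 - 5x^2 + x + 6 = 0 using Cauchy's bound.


Cauchy's bound: all roots r satisfy |r| <= 1 + max(|a_i/a_n|) for i = 0,...,n-1
where a_n is the leading coefficient.

Coefficients: [2, 0, -5, 1, 6]
Leading coefficient a_n = 2
Ratios |a_i/a_n|: 0, 5/2, 1/2, 3
Maximum ratio: 3
Cauchy's bound: |r| <= 1 + 3 = 4

Upper bound = 4


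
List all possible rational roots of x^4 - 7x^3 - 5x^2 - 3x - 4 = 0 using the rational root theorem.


Rational root theorem: possible roots are ±p/q where:
  p divides the constant term (-4): p ∈ {1, 2, 4}
  q divides the leading coefficient (1): q ∈ {1}

All possible rational roots: -4, -2, -1, 1, 2, 4

-4, -2, -1, 1, 2, 4


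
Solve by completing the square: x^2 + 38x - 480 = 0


Start: x^2 + 38x - 480 = 0
Move constant: x^2 + 38x = 480
Half of 38 is 19, squared is 361
Add 361 to both sides: x^2 + 38x + 361 = 841
(x + 19)^2 = 841
x + 19 = ±29
x = -19 + 29 = 10 or x = -19 - 29 = -48

x = -48, x = 10


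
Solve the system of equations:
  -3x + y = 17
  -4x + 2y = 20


Using Cramer's rule:
Determinant D = (-3)(2) - (-4)(1) = -6 + 4 = -2
Dx = (17)(2) - (20)(1) = 34 - 20 = 14
Dy = (-3)(20) - (-4)(17) = -60 + 68 = 8
x = Dx/D = 14/-2 = -7
y = Dy/D = 8/-2 = -4

x = -7, y = -4


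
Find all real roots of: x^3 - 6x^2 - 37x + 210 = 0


Let p(x) = x^3 - 6x^2 - 37x + 210. By the rational root theorem (leading coefficient 1), any rational root is an integer divisor of 210: try ±1, ±2, ... in turn.
Test x = 1: value = 168 ≠ 0.
Test x = -1: value = 240 ≠ 0.
Test x = 2: value = 120 ≠ 0.
Test x = -2: value = 252 ≠ 0.
Test x = 3: value = 72 ≠ 0.
Test x = -3: value = 240 ≠ 0.
Test x = 5: value = 0 ✓, so (x - 5) is a factor.
Synthetic division by (x - 5): bring down 1; 1(5) - 6 = -1; (-1)(5) - 37 = -42; (-42)(5) + 210 = 0 → quotient x^2 - x - 42, remainder 0.
Solve the quadratic x^2 - x - 42 = 0: discriminant = (-1)^2 - 4(1)(-42) = 1 + 168 = 169.
sqrt(169) = 13, so x = (1 ± 13)/2: x = 7 or x = -6.

x = -6, x = 5, x = 7
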